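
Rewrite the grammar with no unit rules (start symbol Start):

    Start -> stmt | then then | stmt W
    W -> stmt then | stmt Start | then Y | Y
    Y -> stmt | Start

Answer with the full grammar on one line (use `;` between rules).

Start -> stmt | then then | stmt W; W -> stmt | then then | stmt W | stmt then | stmt Start | then Y; Y -> stmt | then then | stmt W

Unit pairs: W ⇒* {Start, Y}; Y ⇒* {Start}.
For every A with A ⇒* B via unit rules, add B's non-unit alternatives to A; then delete every rule of the form X → Y.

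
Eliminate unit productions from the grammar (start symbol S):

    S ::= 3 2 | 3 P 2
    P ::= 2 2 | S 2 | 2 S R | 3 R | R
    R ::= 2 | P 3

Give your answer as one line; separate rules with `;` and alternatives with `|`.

S ::= 3 2 | 3 P 2; P ::= 2 2 | S 2 | 2 S R | 3 R | 2 | P 3; R ::= 2 | P 3

Unit pairs: P ⇒* {R}.
Replace each nonterminal's rules with the union of the non-unit rules of every nonterminal it unit-derives.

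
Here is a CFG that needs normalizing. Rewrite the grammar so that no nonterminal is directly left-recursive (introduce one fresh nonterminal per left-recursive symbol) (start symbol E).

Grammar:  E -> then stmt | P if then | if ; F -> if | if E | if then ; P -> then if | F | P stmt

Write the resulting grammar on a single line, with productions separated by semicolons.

P is directly left-recursive.
For P: α = {stmt}, β = {then if, F}. Rewrite as P → β P' and P' → α P' | ε.

E -> then stmt | P if then | if; F -> if | if E | if then; P -> then if P' | F P'; P' -> stmt P' | eps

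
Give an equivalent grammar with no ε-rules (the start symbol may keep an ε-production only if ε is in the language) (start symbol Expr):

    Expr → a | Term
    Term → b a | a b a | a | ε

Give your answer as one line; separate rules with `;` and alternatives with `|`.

Nullable set = {Expr, Term}.
ε ∈ L(G) since Expr is nullable, so keep Expr → ε.

Expr → a | Term | ε; Term → b a | a b a | a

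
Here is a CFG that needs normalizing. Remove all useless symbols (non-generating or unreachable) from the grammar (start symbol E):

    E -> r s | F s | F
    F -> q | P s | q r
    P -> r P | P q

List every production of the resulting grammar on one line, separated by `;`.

Generating nonterminals: {E, F}.
Reachable from E after that: {E, F}.
Removed useless symbols: {P} and every production mentioning them.

E -> r s | F s | F; F -> q | q r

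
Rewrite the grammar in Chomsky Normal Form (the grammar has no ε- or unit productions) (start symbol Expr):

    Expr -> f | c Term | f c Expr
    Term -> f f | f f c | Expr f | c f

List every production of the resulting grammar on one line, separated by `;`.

Introduce a nonterminal for each terminal appearing in a rule of length ≥ 2: X1 → c, X2 → f.
Binarize each right-hand side of length ≥ 3 by chaining fresh nonterminals (Y1, Y2, …): affected rules were Expr → X2 X1 Expr; Term → X2 X2 X1.

Expr -> f | X1 Term | X2 Y1; Term -> X2 X2 | X2 Y2 | Expr X2 | X1 X2; X1 -> c; X2 -> f; Y1 -> X1 Expr; Y2 -> X2 X1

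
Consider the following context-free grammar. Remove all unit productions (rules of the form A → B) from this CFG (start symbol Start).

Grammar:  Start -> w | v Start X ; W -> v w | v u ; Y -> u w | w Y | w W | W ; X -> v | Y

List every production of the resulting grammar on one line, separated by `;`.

Start -> w | v Start X; W -> v w | v u; Y -> v w | v u | u w | w Y | w W; X -> v | v w | v u | u w | w Y | w W

Unit pairs: X ⇒* {W, Y}; Y ⇒* {W}.
Replace each nonterminal's rules with the union of the non-unit rules of every nonterminal it unit-derives.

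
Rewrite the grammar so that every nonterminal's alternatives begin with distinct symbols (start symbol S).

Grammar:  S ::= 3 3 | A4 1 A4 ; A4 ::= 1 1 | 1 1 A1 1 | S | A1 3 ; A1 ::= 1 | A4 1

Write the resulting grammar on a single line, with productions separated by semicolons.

A4 has alternatives sharing prefix '1 1': factor to A4 → 1 1 A4' with A4' → ε | A1 1.

S ::= 3 3 | A4 1 A4; A4 ::= S | A1 3 | 1 1 A4'; A1 ::= 1 | A4 1; A4' ::= ε | A1 1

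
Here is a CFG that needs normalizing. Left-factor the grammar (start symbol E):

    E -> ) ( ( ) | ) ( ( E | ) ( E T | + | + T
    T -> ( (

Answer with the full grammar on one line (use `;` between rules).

E -> ) ( E' | + E''; T -> ( (; E' -> E T | ( E'''; E'' -> ε | T; E''' -> ) | E

E has alternatives sharing prefix ') (': factor to E → ) ( E' with E' → ( ) | ( E | E T.
E has alternatives sharing prefix '+': factor to E → + E'' with E'' → ε | T.
E' has alternatives sharing prefix '(': factor to E' → ( E''' with E''' → ) | E.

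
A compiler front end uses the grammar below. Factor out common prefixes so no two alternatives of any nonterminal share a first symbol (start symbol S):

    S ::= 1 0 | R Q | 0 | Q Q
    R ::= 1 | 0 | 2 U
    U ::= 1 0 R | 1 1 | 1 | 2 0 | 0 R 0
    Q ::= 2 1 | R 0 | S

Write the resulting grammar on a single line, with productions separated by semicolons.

U has alternatives sharing prefix '1': factor to U → 1 U' with U' → 0 R | 1 | ε.

S ::= 1 0 | R Q | 0 | Q Q; R ::= 1 | 0 | 2 U; U ::= 2 0 | 0 R 0 | 1 U'; Q ::= 2 1 | R 0 | S; U' ::= 0 R | 1 | ε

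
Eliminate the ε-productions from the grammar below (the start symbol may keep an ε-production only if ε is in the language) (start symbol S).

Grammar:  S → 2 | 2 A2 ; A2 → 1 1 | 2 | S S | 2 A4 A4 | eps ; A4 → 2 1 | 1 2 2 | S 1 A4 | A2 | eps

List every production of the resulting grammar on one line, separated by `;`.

The nullable symbols are {A2, A4}.
ε ∉ L(G), so no ε-production is kept.
For each production, add variants omitting each subset of nullable occurrences: A2 → 2 A4 A4 gives 2 A4 A4 | 2 A4. A4 → S 1 A4 gives S 1 A4 | S 1.

S → 2 | 2 A2; A2 → 1 1 | 2 | S S | 2 A4 A4 | 2 A4; A4 → 2 1 | 1 2 2 | S 1 A4 | S 1 | A2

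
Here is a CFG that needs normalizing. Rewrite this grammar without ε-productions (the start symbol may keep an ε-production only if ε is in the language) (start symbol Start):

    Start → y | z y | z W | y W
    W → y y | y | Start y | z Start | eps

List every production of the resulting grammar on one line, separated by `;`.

Start → y | z y | z W | z | y W; W → y y | y | Start y | z Start

Nullable nonterminals: {W}.
ε ∉ L(G), so no ε-production is kept.
Add the nullable-subset variants: Start → z W gives z W | z.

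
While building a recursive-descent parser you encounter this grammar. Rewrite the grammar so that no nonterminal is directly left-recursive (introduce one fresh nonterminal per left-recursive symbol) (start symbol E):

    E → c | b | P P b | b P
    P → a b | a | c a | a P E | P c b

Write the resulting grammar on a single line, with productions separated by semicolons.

E → c | b | P P b | b P; P → a b P' | a P' | c a P' | a P E P'; P' → c b P' | ε

P is directly left-recursive.
For P: α = {c b}, β = {a b, a, c a, a P E}. Rewrite as P → β P' and P' → α P' | ε.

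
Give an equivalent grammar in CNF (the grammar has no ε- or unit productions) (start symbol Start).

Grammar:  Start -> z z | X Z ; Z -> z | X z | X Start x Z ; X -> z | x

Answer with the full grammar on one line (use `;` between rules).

Start -> X1 X1 | X Z; Z -> z | X X1 | X Y1; X -> z | x; X1 -> z; X2 -> x; Y1 -> Start Y2; Y2 -> X2 Z

Introduce a nonterminal for each terminal appearing in a rule of length ≥ 2: X1 → z, X2 → x.
Binarize each right-hand side of length ≥ 3 by chaining fresh nonterminals (Y1, Y2, …): affected rules were Z → X Start X2 Z.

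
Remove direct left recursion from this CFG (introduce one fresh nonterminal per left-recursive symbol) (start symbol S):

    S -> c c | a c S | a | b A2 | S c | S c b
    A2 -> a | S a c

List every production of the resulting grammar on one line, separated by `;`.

S -> c c S' | a c S S' | a S' | b A2 S'; A2 -> a | S a c; S' -> c S' | c b S' | epsilon

Left recursion appears on S.
For S: α = {c, c b}, β = {c c, a c S, a, b A2}. Rewrite as S → β S' and S' → α S' | ε.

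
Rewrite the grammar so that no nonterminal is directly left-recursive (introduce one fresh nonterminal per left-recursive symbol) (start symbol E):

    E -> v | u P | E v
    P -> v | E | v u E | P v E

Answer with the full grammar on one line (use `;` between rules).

E -> v E' | u P E'; P -> v P' | E P' | v u E P'; E' -> v E' | epsilon; P' -> v E P' | epsilon

Directly left-recursive nonterminals: E, P.
For E: α = {v}, β = {v, u P}. Rewrite as E → β E' and E' → α E' | ε.
For P: α = {v E}, β = {v, E, v u E}. Rewrite as P → β P' and P' → α P' | ε.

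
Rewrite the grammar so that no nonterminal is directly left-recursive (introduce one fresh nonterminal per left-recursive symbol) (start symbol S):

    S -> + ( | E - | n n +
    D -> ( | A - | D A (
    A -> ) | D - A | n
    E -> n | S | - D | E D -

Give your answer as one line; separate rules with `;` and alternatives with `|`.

Directly left-recursive nonterminals: D, E.
For D: α = {A (}, β = {(, A -}. Rewrite as D → β D' and D' → α D' | ε.
For E: α = {D -}, β = {n, S, - D}. Rewrite as E → β E' and E' → α E' | ε.

S -> + ( | E - | n n +; D -> ( D' | A - D'; A -> ) | D - A | n; E -> n E' | S E' | - D E'; D' -> A ( D' | ε; E' -> D - E' | ε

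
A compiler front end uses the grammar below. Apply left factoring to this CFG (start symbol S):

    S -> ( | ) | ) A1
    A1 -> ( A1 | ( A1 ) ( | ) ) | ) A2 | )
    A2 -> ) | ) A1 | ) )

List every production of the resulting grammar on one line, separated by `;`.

S -> ( | ) S'; A1 -> ) A1' | ( A1 A1''; A2 -> ) A2'; S' -> epsilon | A1; A1' -> ) | A2 | epsilon; A1'' -> epsilon | ) (; A2' -> epsilon | A1 | )

S has alternatives sharing prefix ')': factor to S → ) S' with S' → ε | A1.
A1 has alternatives sharing prefix ')': factor to A1 → ) A1' with A1' → ) | A2 | ε.
A1 has alternatives sharing prefix '( A1': factor to A1 → ( A1 A1'' with A1'' → ε | ) (.
A2 has alternatives sharing prefix ')': factor to A2 → ) A2' with A2' → ε | A1 | ).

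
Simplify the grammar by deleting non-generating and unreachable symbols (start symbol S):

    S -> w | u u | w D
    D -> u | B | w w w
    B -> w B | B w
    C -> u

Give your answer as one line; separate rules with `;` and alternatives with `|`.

Generating nonterminals: {C, D, S}.
Reachable from S after that: {D, S}.
Removed useless symbols: {B, C} and every production mentioning them.

S -> w | u u | w D; D -> u | w w w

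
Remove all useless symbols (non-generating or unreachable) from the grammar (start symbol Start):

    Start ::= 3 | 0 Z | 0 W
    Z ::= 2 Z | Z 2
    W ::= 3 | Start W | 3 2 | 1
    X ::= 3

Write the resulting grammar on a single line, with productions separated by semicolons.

Generating nonterminals: {Start, W, X}.
Reachable from Start after that: {Start, W}.
Removed useless symbols: {X, Z} and every production mentioning them.

Start ::= 3 | 0 W; W ::= 3 | Start W | 3 2 | 1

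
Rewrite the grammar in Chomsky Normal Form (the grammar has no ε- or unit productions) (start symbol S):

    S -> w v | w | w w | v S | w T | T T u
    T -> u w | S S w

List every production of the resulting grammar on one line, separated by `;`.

Introduce a nonterminal for each terminal appearing in a rule of length ≥ 2: X1 → w, X2 → v, X3 → u.
Binarize each right-hand side of length ≥ 3 by chaining fresh nonterminals (Y1, Y2, …): affected rules were S → T T X3; T → S S X1.

S -> X1 X2 | w | X1 X1 | X2 S | X1 T | T Y1; T -> X3 X1 | S Y2; X1 -> w; X2 -> v; X3 -> u; Y1 -> T X3; Y2 -> S X1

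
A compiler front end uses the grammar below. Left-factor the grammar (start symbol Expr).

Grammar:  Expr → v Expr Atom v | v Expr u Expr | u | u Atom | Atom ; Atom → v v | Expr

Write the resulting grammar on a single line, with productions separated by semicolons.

Expr → Atom | v Expr Expr1 | u Expr2; Atom → v v | Expr; Expr1 → Atom v | u Expr; Expr2 → ε | Atom

Expr has alternatives sharing prefix 'v Expr': factor to Expr → v Expr Expr1 with Expr1 → Atom v | u Expr.
Expr has alternatives sharing prefix 'u': factor to Expr → u Expr2 with Expr2 → ε | Atom.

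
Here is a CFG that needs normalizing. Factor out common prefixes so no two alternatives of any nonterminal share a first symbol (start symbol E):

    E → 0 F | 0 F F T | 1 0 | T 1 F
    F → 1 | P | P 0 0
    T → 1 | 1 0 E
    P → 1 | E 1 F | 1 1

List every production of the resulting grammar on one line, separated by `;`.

E → 1 0 | T 1 F | 0 F E'; F → 1 | P F'; T → 1 T'; P → E 1 F | 1 P'; E' → ε | F T; F' → ε | 0 0; T' → ε | 0 E; P' → ε | 1

E has alternatives sharing prefix '0 F': factor to E → 0 F E' with E' → ε | F T.
F has alternatives sharing prefix 'P': factor to F → P F' with F' → ε | 0 0.
T has alternatives sharing prefix '1': factor to T → 1 T' with T' → ε | 0 E.
P has alternatives sharing prefix '1': factor to P → 1 P' with P' → ε | 1.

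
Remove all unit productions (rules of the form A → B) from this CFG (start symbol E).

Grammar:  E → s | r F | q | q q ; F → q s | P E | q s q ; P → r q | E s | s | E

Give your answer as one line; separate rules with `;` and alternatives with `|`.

Unit pairs: P ⇒* {E}.
For each unit pair (A, B), copy every non-unit production of B to A, then drop all unit productions.

E → s | r F | q | q q; F → q s | P E | q s q; P → s | r F | q | q q | r q | E s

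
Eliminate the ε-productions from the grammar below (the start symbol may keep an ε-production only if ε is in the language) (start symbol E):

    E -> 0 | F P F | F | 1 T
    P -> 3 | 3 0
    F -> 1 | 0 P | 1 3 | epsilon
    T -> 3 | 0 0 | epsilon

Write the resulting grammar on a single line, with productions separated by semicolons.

E -> 0 | F P F | F P | P F | P | F | 1 T | 1 | epsilon; P -> 3 | 3 0; F -> 1 | 0 P | 1 3; T -> 3 | 0 0

Nullable set = {E, F, T}.
ε ∈ L(G) since E is nullable, so keep E → ε.
For each production, add variants omitting each subset of nullable occurrences: E → F P F gives F P F | F P | P F | P. E → 1 T gives 1 T | 1.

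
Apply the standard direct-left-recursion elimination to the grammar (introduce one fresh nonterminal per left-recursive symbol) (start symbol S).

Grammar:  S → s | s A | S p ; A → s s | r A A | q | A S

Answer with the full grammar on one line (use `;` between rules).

S → s S' | s A S'; A → s s A' | r A A A' | q A'; S' → p S' | ε; A' → S A' | ε

Left recursion appears on S, A.
For S: α = {p}, β = {s, s A}. Rewrite as S → β S' and S' → α S' | ε.
For A: α = {S}, β = {s s, r A A, q}. Rewrite as A → β A' and A' → α A' | ε.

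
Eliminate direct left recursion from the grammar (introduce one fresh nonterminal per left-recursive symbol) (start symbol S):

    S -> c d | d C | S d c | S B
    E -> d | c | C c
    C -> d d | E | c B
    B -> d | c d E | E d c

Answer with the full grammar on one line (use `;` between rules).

Left recursion appears on S.
For S: α = {d c, B}, β = {c d, d C}. Rewrite as S → β S' and S' → α S' | ε.

S -> c d S' | d C S'; E -> d | c | C c; C -> d d | E | c B; B -> d | c d E | E d c; S' -> d c S' | B S' | eps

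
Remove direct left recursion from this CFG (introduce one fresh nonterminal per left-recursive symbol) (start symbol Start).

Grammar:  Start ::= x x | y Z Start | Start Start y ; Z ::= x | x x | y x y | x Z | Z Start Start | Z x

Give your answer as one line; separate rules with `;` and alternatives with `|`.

Start, Z are directly left-recursive.
For Start: α = {Start y}, β = {x x, y Z Start}. Rewrite as Start → β Start1 and Start1 → α Start1 | ε.
For Z: α = {Start Start, x}, β = {x, x x, y x y, x Z}. Rewrite as Z → β Z1 and Z1 → α Z1 | ε.

Start ::= x x Start1 | y Z Start Start1; Z ::= x Z1 | x x Z1 | y x y Z1 | x Z Z1; Start1 ::= Start y Start1 | epsilon; Z1 ::= Start Start Z1 | x Z1 | epsilon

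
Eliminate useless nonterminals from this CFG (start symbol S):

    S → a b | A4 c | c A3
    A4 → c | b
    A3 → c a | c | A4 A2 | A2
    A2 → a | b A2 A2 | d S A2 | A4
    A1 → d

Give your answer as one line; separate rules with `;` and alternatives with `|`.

Generating nonterminals: {A1, A2, A3, A4, S}.
Reachable from S after that: {A2, A3, A4, S}.
Removed useless symbols: {A1} and every production mentioning them.

S → a b | A4 c | c A3; A4 → c | b; A3 → c a | c | A4 A2 | A2; A2 → a | b A2 A2 | d S A2 | A4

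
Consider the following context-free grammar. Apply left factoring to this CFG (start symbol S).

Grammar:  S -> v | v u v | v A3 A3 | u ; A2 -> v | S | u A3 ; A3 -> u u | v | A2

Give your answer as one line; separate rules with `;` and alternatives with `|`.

S has alternatives sharing prefix 'v': factor to S → v S' with S' → ε | u v | A3 A3.

S -> u | v S'; A2 -> v | S | u A3; A3 -> u u | v | A2; S' -> ε | u v | A3 A3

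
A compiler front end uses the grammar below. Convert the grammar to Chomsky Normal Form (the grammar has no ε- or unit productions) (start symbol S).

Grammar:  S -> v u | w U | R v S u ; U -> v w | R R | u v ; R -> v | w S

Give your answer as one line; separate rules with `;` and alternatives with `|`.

Introduce a nonterminal for each terminal appearing in a rule of length ≥ 2: X1 → v, X2 → u, X3 → w.
Binarize each right-hand side of length ≥ 3 by chaining fresh nonterminals (Y1, Y2, …): affected rules were S → R X1 S X2.

S -> X1 X2 | X3 U | R Y1; U -> X1 X3 | R R | X2 X1; R -> v | X3 S; X1 -> v; X2 -> u; X3 -> w; Y1 -> X1 Y2; Y2 -> S X2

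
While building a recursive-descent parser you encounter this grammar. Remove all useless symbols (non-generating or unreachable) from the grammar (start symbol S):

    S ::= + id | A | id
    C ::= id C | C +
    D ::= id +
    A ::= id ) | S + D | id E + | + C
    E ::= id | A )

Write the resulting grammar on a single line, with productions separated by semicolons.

S ::= + id | A | id; D ::= id +; A ::= id ) | S + D | id E +; E ::= id | A )

Generating nonterminals: {A, D, E, S}.
Reachable from S after that: {A, D, E, S}.
Removed useless symbols: {C} and every production mentioning them.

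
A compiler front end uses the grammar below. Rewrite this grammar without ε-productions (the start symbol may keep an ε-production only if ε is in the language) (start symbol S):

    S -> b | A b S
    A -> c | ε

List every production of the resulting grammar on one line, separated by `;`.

Nullable set = {A}.
ε ∉ L(G), so no ε-production is kept.
Add the nullable-subset variants: S → A b S gives A b S | b S.

S -> b | A b S | b S; A -> c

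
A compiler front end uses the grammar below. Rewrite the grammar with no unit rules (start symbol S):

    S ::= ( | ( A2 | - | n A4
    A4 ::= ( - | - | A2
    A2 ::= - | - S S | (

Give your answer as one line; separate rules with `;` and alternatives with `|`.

Unit pairs: A4 ⇒* {A2}.
Replace each nonterminal's rules with the union of the non-unit rules of every nonterminal it unit-derives.

S ::= ( | ( A2 | - | n A4; A4 ::= ( - | - | - S S | (; A2 ::= - | - S S | (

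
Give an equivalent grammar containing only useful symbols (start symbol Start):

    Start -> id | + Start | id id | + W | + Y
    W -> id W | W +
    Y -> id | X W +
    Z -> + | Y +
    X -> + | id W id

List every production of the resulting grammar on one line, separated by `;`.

Generating nonterminals: {Start, X, Y, Z}.
Reachable from Start after that: {Start, Y}.
Removed useless symbols: {W, X, Z} and every production mentioning them.

Start -> id | + Start | id id | + Y; Y -> id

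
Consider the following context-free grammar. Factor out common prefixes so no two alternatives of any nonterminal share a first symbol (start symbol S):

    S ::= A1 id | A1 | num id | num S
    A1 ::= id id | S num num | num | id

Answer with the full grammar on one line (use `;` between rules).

S has alternatives sharing prefix 'A1': factor to S → A1 S' with S' → id | ε.
S has alternatives sharing prefix 'num': factor to S → num S'' with S'' → id | S.
A1 has alternatives sharing prefix 'id': factor to A1 → id A1' with A1' → id | ε.

S ::= A1 S' | num S''; A1 ::= S num num | num | id A1'; S' ::= id | ε; S'' ::= id | S; A1' ::= id | ε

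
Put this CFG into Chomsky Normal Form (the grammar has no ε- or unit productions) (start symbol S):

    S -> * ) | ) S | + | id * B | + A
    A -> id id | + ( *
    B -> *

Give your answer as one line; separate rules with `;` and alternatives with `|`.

Introduce a nonterminal for each terminal appearing in a rule of length ≥ 2: X1 → *, X2 → ), X3 → id, X4 → +, X5 → (.
Binarize each right-hand side of length ≥ 3 by chaining fresh nonterminals (Y1, Y2, …): affected rules were S → X3 X1 B; A → X4 X5 X1.

S -> X1 X2 | X2 S | + | X3 Y1 | X4 A; A -> X3 X3 | X4 Y2; B -> *; X1 -> *; X2 -> ); X3 -> id; X4 -> +; X5 -> (; Y1 -> X1 B; Y2 -> X5 X1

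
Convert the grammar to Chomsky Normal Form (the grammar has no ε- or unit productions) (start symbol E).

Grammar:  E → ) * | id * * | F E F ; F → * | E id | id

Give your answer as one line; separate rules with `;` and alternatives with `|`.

E → X1 X2 | X3 Y1 | F Y2; F → * | E X3 | id; X1 → ); X2 → *; X3 → id; Y1 → X2 X2; Y2 → E F

Introduce a nonterminal for each terminal appearing in a rule of length ≥ 2: X1 → ), X2 → *, X3 → id.
Binarize each right-hand side of length ≥ 3 by chaining fresh nonterminals (Y1, Y2, …): affected rules were E → X3 X2 X2; E → F E F.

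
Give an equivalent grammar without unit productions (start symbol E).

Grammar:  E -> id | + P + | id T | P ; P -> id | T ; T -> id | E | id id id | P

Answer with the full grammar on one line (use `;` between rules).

E -> id | + P + | id T | id id id; P -> id | + P + | id T | id id id; T -> id | + P + | id T | id id id

Unit pairs: E ⇒* {P, T}; P ⇒* {E, T}; T ⇒* {E, P}.
For each unit pair (A, B), copy every non-unit production of B to A, then drop all unit productions.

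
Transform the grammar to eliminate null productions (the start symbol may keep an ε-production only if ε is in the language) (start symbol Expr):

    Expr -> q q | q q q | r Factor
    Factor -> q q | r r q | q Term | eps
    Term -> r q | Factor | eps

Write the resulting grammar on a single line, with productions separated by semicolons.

Nullable set = {Factor, Term}.
ε ∉ L(G), so no ε-production is kept.
For each production, add variants omitting each subset of nullable occurrences: Expr → r Factor gives r Factor | r. Factor → q Term gives q Term | q.

Expr -> q q | q q q | r Factor | r; Factor -> q q | r r q | q Term | q; Term -> r q | Factor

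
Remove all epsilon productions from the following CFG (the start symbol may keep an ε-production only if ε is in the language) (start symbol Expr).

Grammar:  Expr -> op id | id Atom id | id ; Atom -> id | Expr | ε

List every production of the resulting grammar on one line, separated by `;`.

Expr -> op id | id Atom id | id id | id; Atom -> id | Expr

The nullable symbols are {Atom}.
ε ∉ L(G), so no ε-production is kept.
For each production, add variants omitting each subset of nullable occurrences: Expr → id Atom id gives id Atom id | id id.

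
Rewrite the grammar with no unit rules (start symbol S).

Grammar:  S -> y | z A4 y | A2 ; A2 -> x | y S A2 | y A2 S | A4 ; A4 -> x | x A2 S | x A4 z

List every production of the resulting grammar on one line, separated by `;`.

S -> x | x A2 S | x A4 z | y S A2 | y A2 S | y | z A4 y; A2 -> x | x A2 S | x A4 z | y S A2 | y A2 S; A4 -> x | x A2 S | x A4 z

Unit pairs: A2 ⇒* {A4}; S ⇒* {A2, A4}.
For each unit pair (A, B), copy every non-unit production of B to A, then drop all unit productions.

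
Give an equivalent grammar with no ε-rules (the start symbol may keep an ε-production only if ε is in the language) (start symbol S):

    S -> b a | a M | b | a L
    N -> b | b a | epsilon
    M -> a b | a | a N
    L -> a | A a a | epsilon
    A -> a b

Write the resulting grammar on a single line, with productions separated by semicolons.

The nullable symbols are {L, N}.
ε ∉ L(G), so no ε-production is kept.
Expand every rule over subsets of its nullable positions: S → a L gives a L | a.

S -> b a | a M | b | a L | a; N -> b | b a; M -> a b | a | a N; L -> a | A a a; A -> a b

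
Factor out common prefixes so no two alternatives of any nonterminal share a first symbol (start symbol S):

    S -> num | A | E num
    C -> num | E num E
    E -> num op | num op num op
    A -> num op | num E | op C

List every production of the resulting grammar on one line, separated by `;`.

S -> num | A | E num; C -> num | E num E; E -> num op E'; A -> op C | num A'; E' -> ε | num op; A' -> op | E

E has alternatives sharing prefix 'num op': factor to E → num op E' with E' → ε | num op.
A has alternatives sharing prefix 'num': factor to A → num A' with A' → op | E.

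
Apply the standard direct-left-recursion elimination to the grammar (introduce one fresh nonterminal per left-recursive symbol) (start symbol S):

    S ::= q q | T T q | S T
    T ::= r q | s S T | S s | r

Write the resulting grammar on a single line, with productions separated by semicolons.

S ::= q q S' | T T q S'; T ::= r q | s S T | S s | r; S' ::= T S' | ε

Directly left-recursive nonterminal: S.
For S: α = {T}, β = {q q, T T q}. Rewrite as S → β S' and S' → α S' | ε.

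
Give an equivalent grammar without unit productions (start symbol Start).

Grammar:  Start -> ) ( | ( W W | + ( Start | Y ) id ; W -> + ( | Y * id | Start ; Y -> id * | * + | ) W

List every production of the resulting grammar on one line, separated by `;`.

Unit pairs: W ⇒* {Start}.
For every A with A ⇒* B via unit rules, add B's non-unit alternatives to A; then delete every rule of the form X → Y.

Start -> ) ( | ( W W | + ( Start | Y ) id; W -> ) ( | ( W W | + ( Start | Y ) id | + ( | Y * id; Y -> id * | * + | ) W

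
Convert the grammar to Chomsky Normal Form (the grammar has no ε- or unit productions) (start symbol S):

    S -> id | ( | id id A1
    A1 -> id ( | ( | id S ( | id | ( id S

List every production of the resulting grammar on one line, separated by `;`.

S -> id | ( | X1 Y1; A1 -> X1 X2 | ( | X1 Y2 | id | X2 Y3; X1 -> id; X2 -> (; Y1 -> X1 A1; Y2 -> S X2; Y3 -> X1 S

Introduce a nonterminal for each terminal appearing in a rule of length ≥ 2: X1 → id, X2 → (.
Binarize each right-hand side of length ≥ 3 by chaining fresh nonterminals (Y1, Y2, …): affected rules were S → X1 X1 A1; A1 → X1 S X2; A1 → X2 X1 S.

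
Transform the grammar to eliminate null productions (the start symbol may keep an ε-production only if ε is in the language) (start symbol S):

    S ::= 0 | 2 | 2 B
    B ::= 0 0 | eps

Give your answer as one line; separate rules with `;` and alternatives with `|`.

Nullable nonterminals: {B}.
ε ∉ L(G), so no ε-production is kept.

S ::= 0 | 2 | 2 B; B ::= 0 0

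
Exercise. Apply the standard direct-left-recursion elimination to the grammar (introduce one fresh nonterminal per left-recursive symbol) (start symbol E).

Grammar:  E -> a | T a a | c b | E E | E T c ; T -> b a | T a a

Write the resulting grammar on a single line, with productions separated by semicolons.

Left recursion appears on E, T.
For E: α = {E, T c}, β = {a, T a a, c b}. Rewrite as E → β E' and E' → α E' | ε.
For T: α = {a a}, β = {b a}. Rewrite as T → β T' and T' → α T' | ε.

E -> a E' | T a a E' | c b E'; T -> b a T'; E' -> E E' | T c E' | ε; T' -> a a T' | ε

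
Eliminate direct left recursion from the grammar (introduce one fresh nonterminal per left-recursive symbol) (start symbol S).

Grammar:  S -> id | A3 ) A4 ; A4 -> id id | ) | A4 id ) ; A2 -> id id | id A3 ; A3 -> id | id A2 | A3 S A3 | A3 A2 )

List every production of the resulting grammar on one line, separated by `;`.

S -> id | A3 ) A4; A4 -> id id A4' | ) A4'; A2 -> id id | id A3; A3 -> id A3' | id A2 A3'; A4' -> id ) A4' | ε; A3' -> S A3 A3' | A2 ) A3' | ε

Directly left-recursive nonterminals: A4, A3.
For A4: α = {id )}, β = {id id, )}. Rewrite as A4 → β A4' and A4' → α A4' | ε.
For A3: α = {S A3, A2 )}, β = {id, id A2}. Rewrite as A3 → β A3' and A3' → α A3' | ε.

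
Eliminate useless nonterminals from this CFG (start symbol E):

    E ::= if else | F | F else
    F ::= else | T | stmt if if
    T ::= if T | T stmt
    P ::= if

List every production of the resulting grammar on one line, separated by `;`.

Generating nonterminals: {E, F, P}.
Reachable from E after that: {E, F}.
Removed useless symbols: {P, T} and every production mentioning them.

E ::= if else | F | F else; F ::= else | stmt if if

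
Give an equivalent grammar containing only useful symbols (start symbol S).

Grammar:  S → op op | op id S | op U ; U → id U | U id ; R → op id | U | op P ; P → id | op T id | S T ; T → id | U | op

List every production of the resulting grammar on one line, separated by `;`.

Generating nonterminals: {P, R, S, T}.
Reachable from S after that: {S}.
Removed useless symbols: {P, R, T, U} and every production mentioning them.

S → op op | op id S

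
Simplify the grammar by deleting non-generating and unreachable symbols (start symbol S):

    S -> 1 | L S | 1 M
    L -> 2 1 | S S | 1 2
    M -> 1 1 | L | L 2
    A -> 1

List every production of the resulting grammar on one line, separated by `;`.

S -> 1 | L S | 1 M; L -> 2 1 | S S | 1 2; M -> 1 1 | L | L 2

Generating nonterminals: {A, L, M, S}.
Reachable from S after that: {L, M, S}.
Removed useless symbols: {A} and every production mentioning them.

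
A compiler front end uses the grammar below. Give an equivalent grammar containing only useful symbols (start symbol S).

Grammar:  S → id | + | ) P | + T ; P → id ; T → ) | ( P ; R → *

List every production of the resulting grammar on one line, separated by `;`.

Generating nonterminals: {P, R, S, T}.
Reachable from S after that: {P, S, T}.
Removed useless symbols: {R} and every production mentioning them.

S → id | + | ) P | + T; P → id; T → ) | ( P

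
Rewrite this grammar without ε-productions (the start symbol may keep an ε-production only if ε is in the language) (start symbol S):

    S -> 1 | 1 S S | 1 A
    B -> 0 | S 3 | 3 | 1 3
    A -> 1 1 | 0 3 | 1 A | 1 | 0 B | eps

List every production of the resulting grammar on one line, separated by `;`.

Nullable nonterminals: {A}.
ε ∉ L(G), so no ε-production is kept.
Add the nullable-subset variants: A → 1 A gives 1 A | 1.

S -> 1 | 1 S S | 1 A; B -> 0 | S 3 | 3 | 1 3; A -> 1 1 | 0 3 | 1 A | 1 | 0 B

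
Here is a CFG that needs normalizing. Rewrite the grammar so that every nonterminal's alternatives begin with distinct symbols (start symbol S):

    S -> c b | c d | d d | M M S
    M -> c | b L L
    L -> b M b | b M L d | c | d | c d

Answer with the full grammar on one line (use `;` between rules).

S -> d d | M M S | c S'; M -> c | b L L; L -> d | b M L' | c L''; S' -> b | d; L' -> b | L d; L'' -> ε | d

S has alternatives sharing prefix 'c': factor to S → c S' with S' → b | d.
L has alternatives sharing prefix 'b M': factor to L → b M L' with L' → b | L d.
L has alternatives sharing prefix 'c': factor to L → c L'' with L'' → ε | d.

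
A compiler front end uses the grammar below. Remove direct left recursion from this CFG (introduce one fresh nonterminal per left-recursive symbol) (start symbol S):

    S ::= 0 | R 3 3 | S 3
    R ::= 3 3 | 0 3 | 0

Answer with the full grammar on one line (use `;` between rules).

Directly left-recursive nonterminal: S.
For S: α = {3}, β = {0, R 3 3}. Rewrite as S → β S' and S' → α S' | ε.

S ::= 0 S' | R 3 3 S'; R ::= 3 3 | 0 3 | 0; S' ::= 3 S' | ε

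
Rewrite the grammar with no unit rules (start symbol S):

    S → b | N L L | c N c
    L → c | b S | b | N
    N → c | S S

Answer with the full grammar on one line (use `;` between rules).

Unit pairs: L ⇒* {N}.
For each unit pair (A, B), copy every non-unit production of B to A, then drop all unit productions.

S → b | N L L | c N c; L → c | b S | b | S S; N → c | S S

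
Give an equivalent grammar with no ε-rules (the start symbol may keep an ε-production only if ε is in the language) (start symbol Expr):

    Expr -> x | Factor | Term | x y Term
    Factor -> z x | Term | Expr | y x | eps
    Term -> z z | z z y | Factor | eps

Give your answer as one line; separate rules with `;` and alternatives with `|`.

Expr -> x | Factor | Term | x y Term | x y | ε; Factor -> z x | Term | Expr | y x; Term -> z z | z z y | Factor

The nullable symbols are {Expr, Factor, Term}.
ε ∈ L(G) since Expr is nullable, so keep Expr → ε.
For each production, add variants omitting each subset of nullable occurrences: Expr → x y Term gives x y Term | x y.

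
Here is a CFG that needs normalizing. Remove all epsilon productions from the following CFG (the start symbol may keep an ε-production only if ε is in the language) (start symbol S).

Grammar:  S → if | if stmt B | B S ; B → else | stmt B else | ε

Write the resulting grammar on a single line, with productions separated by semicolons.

The nullable symbols are {B}.
ε ∉ L(G), so no ε-production is kept.
Expand every rule over subsets of its nullable positions: S → if stmt B gives if stmt B | if stmt. B → stmt B else gives stmt B else | stmt else.

S → if | if stmt B | if stmt | B S; B → else | stmt B else | stmt else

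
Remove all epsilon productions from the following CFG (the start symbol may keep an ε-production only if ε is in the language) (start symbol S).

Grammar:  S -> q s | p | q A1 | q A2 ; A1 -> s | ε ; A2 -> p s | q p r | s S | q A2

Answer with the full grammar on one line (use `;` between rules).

The nullable symbols are {A1}.
ε ∉ L(G), so no ε-production is kept.
Expand every rule over subsets of its nullable positions: S → q A1 gives q A1 | q.

S -> q s | p | q A1 | q | q A2; A1 -> s; A2 -> p s | q p r | s S | q A2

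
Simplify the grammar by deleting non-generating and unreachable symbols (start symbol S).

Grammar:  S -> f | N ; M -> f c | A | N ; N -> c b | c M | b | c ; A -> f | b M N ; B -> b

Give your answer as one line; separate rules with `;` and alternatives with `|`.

S -> f | N; M -> f c | A | N; N -> c b | c M | b | c; A -> f | b M N

Generating nonterminals: {A, B, M, N, S}.
Reachable from S after that: {A, M, N, S}.
Removed useless symbols: {B} and every production mentioning them.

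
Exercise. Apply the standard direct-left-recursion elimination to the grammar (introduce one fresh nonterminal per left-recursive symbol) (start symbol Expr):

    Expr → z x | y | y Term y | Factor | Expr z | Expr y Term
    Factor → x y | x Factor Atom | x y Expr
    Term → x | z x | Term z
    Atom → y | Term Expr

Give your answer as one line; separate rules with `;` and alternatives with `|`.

Left recursion appears on Expr, Term.
For Expr: α = {z, y Term}, β = {z x, y, y Term y, Factor}. Rewrite as Expr → β Expr1 and Expr1 → α Expr1 | ε.
For Term: α = {z}, β = {x, z x}. Rewrite as Term → β Term1 and Term1 → α Term1 | ε.

Expr → z x Expr1 | y Expr1 | y Term y Expr1 | Factor Expr1; Factor → x y | x Factor Atom | x y Expr; Term → x Term1 | z x Term1; Atom → y | Term Expr; Expr1 → z Expr1 | y Term Expr1 | ε; Term1 → z Term1 | ε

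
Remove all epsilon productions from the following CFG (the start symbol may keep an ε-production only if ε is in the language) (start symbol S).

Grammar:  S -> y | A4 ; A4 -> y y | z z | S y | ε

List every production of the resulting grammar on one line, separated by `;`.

Nullable set = {A4, S}.
ε ∈ L(G) since S is nullable, so keep S → ε.
Add the nullable-subset variants: A4 → S y gives S y | y.

S -> y | A4 | ε; A4 -> y y | z z | S y | y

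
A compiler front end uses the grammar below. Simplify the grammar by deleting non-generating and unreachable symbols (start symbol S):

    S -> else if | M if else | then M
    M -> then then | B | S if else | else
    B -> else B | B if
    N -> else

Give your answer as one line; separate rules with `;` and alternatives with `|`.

Generating nonterminals: {M, N, S}.
Reachable from S after that: {M, S}.
Removed useless symbols: {B, N} and every production mentioning them.

S -> else if | M if else | then M; M -> then then | S if else | else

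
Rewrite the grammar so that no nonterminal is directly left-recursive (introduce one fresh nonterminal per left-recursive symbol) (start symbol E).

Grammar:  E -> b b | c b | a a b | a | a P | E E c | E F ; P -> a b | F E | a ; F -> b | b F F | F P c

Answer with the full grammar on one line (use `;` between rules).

E -> b b E' | c b E' | a a b E' | a E' | a P E'; P -> a b | F E | a; F -> b F' | b F F F'; E' -> E c E' | F E' | ε; F' -> P c F' | ε

Left recursion appears on E, F.
For E: α = {E c, F}, β = {b b, c b, a a b, a, a P}. Rewrite as E → β E' and E' → α E' | ε.
For F: α = {P c}, β = {b, b F F}. Rewrite as F → β F' and F' → α F' | ε.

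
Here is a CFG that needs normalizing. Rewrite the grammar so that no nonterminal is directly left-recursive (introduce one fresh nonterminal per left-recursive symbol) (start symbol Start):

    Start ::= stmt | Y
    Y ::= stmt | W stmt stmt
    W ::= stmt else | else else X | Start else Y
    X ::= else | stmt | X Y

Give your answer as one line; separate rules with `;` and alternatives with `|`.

X is directly left-recursive.
For X: α = {Y}, β = {else, stmt}. Rewrite as X → β X1 and X1 → α X1 | ε.

Start ::= stmt | Y; Y ::= stmt | W stmt stmt; W ::= stmt else | else else X | Start else Y; X ::= else X1 | stmt X1; X1 ::= Y X1 | ε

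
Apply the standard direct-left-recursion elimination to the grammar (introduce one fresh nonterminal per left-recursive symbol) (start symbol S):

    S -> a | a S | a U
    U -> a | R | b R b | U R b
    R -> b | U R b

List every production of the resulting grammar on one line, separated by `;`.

S -> a | a S | a U; U -> a U' | R U' | b R b U'; R -> b | U R b; U' -> R b U' | ε

U is directly left-recursive.
For U: α = {R b}, β = {a, R, b R b}. Rewrite as U → β U' and U' → α U' | ε.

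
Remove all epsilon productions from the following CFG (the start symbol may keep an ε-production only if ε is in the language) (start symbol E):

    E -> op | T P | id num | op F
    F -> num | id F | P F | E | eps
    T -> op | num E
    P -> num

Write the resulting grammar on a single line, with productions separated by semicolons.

E -> op | T P | id num | op F; F -> num | id F | id | P F | P | E; T -> op | num E; P -> num

Nullable nonterminals: {F}.
ε ∉ L(G), so no ε-production is kept.
Expand every rule over subsets of its nullable positions: F → id F gives id F | id. F → P F gives P F | P.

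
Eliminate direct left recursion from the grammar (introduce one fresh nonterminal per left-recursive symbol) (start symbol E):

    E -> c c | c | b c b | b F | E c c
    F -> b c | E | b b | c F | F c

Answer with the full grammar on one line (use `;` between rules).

E -> c c E' | c E' | b c b E' | b F E'; F -> b c F' | E F' | b b F' | c F F'; E' -> c c E' | ε; F' -> c F' | ε

Left recursion appears on E, F.
For E: α = {c c}, β = {c c, c, b c b, b F}. Rewrite as E → β E' and E' → α E' | ε.
For F: α = {c}, β = {b c, E, b b, c F}. Rewrite as F → β F' and F' → α F' | ε.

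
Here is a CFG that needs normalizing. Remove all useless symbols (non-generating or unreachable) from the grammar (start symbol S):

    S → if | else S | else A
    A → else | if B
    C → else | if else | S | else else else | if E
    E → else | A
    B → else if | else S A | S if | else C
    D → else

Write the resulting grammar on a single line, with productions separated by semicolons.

Generating nonterminals: {A, B, C, D, E, S}.
Reachable from S after that: {A, B, C, E, S}.
Removed useless symbols: {D} and every production mentioning them.

S → if | else S | else A; A → else | if B; C → else | if else | S | else else else | if E; E → else | A; B → else if | else S A | S if | else C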